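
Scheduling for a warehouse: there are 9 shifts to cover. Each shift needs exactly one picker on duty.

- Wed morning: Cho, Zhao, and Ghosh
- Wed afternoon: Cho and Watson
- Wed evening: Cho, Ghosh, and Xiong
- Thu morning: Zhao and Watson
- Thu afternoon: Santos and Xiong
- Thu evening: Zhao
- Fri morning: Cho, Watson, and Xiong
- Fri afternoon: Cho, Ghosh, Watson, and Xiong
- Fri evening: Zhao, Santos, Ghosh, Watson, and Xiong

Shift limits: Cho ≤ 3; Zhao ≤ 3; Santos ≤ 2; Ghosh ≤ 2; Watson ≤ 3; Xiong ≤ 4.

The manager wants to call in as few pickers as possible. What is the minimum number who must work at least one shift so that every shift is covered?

9 slots to fill and no one can take more than 4, so at least ⌈9/4⌉ = 3 pickers are needed.
Cho, Zhao, and Xiong alone can cover everything: Wed morning→Cho, Wed afternoon→Cho, Wed evening→Cho, Thu morning→Zhao, Thu afternoon→Xiong, Thu evening→Zhao, Fri morning→Xiong, Fri afternoon→Xiong, Fri evening→Zhao.

3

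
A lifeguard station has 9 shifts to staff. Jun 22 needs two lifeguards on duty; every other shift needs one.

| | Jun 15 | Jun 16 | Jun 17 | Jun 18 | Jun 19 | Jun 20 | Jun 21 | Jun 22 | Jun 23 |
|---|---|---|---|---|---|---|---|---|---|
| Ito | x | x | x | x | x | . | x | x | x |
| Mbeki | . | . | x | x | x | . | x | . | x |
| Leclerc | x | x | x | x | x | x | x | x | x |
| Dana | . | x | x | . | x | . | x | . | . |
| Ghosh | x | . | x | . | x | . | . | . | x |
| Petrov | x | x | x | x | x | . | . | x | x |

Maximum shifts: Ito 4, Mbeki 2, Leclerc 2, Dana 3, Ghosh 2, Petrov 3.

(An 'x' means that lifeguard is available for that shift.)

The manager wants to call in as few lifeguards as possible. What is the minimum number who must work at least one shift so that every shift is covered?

10 slots to fill and no one can take more than 4, so at least ⌈10/4⌉ = 3 lifeguards are needed.
No set of 3 lifeguards can cover every shift (each such set leaves at least one shift with no one available or exceeds a cap).
Ito, Mbeki, Leclerc, and Dana alone can cover everything: Jun 15→Ito, Jun 16→Ito, Jun 17→Mbeki, Jun 18→Ito, Jun 19→Dana, Jun 20→Leclerc, Jun 21→Dana, Jun 22→Ito+Leclerc, Jun 23→Mbeki.

4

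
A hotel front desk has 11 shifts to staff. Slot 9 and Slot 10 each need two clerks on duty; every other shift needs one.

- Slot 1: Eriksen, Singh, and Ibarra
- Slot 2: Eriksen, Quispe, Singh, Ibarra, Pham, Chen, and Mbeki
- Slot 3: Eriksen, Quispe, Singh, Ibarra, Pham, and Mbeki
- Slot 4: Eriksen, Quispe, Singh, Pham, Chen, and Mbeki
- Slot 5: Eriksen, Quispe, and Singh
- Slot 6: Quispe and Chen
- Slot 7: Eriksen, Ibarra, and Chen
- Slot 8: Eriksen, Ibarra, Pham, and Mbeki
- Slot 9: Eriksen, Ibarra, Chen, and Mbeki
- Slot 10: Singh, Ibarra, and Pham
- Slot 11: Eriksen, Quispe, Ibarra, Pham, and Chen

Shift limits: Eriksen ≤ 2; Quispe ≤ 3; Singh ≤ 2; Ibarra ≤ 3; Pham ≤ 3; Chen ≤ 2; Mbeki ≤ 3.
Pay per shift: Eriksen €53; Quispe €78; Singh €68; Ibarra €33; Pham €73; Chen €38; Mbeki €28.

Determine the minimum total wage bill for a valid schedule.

Picking the cheapest available clerk for each shift independently would cost €464, but that ignores the shift limits.
An optimal schedule: Slot 1→Ibarra, Slot 2→Pham, Slot 3→Mbeki, Slot 4→Singh, Slot 5→Eriksen, Slot 6→Chen, Slot 7→Ibarra, Slot 8→Mbeki, Slot 9→Mbeki+Eriksen, Slot 10→Ibarra+Singh, Slot 11→Chen.
Total: 33 + 73 + 28 + 68 + 53 + 38 + 33 + 28 + 28 + 53 + 33 + 68 + 38 = €574.

€574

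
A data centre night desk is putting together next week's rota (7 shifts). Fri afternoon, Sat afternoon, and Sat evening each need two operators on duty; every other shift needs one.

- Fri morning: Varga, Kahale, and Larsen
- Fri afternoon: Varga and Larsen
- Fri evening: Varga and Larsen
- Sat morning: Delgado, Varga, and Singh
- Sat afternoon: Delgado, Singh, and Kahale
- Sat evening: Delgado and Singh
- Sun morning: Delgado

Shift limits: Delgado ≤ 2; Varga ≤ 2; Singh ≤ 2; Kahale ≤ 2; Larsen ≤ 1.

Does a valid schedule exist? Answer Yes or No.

No

Total capacity is 2+2+2+2+1 = 9 but 10 worker-slots are needed — infeasible.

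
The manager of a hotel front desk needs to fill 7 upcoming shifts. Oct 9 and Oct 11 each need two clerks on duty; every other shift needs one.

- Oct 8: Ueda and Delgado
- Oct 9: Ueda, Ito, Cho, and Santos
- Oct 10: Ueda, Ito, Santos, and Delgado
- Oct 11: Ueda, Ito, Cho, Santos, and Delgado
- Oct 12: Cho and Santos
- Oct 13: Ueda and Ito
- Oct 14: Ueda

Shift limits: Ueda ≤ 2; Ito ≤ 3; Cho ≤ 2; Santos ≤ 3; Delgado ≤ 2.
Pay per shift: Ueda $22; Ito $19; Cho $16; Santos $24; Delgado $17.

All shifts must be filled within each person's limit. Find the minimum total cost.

$167

Oct 14 can only be covered by Ueda, so that assignment is forced.
Picking the cheapest available clerk for each shift independently would cost $159, but that ignores the shift limits.
An optimal schedule: Oct 8→Delgado, Oct 9→Cho+Ito, Oct 10→Delgado, Oct 11→Ito+Ueda, Oct 12→Cho, Oct 13→Ito, Oct 14→Ueda.
Total: 17 + 16 + 19 + 17 + 19 + 22 + 16 + 19 + 22 = $167.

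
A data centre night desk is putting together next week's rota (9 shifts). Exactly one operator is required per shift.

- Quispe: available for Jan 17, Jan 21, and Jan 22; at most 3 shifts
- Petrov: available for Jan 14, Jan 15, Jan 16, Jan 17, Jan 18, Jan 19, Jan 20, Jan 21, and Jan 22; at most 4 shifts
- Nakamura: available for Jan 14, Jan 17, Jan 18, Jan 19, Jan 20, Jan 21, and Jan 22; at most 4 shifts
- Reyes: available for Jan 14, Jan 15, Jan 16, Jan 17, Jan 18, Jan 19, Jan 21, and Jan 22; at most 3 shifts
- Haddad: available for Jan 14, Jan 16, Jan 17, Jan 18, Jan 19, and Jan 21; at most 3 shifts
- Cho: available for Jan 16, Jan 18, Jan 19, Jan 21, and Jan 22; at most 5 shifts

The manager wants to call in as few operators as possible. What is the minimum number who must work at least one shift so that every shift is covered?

9 slots to fill and no one can take more than 5, so at least ⌈9/5⌉ = 2 operators are needed.
Petrov and Cho alone can cover everything: Jan 14→Petrov, Jan 15→Petrov, Jan 16→Cho, Jan 17→Petrov, Jan 18→Cho, Jan 19→Cho, Jan 20→Petrov, Jan 21→Cho, Jan 22→Cho.

2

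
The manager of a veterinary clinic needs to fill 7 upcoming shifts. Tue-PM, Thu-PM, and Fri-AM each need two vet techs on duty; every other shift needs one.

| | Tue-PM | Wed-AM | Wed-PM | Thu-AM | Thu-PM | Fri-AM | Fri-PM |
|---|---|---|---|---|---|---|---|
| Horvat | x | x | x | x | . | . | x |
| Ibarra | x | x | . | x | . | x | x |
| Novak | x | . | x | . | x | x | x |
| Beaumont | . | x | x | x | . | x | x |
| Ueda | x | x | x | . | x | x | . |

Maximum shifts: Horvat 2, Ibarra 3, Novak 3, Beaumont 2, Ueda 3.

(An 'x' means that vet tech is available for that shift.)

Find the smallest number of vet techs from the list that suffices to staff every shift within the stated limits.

4

10 slots to fill and no one can take more than 3, so at least ⌈10/3⌉ = 4 vet techs are needed.
Horvat, Ibarra, Novak, and Ueda alone can cover everything: Tue-PM→Ibarra+Ueda, Wed-AM→Horvat, Wed-PM→Novak, Thu-AM→Horvat, Thu-PM→Novak+Ueda, Fri-AM→Ibarra+Novak, Fri-PM→Ibarra.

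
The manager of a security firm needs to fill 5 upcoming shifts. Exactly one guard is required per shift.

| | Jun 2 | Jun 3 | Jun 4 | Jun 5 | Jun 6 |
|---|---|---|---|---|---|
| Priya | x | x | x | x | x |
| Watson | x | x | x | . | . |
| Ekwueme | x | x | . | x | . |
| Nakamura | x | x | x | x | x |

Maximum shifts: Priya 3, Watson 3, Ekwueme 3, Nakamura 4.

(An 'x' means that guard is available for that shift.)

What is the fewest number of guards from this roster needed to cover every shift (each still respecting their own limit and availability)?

2

5 slots to fill and no one can take more than 4, so at least ⌈5/4⌉ = 2 guards are needed.
Priya and Watson alone can cover everything: Jun 2→Priya, Jun 3→Watson, Jun 4→Watson, Jun 5→Priya, Jun 6→Priya.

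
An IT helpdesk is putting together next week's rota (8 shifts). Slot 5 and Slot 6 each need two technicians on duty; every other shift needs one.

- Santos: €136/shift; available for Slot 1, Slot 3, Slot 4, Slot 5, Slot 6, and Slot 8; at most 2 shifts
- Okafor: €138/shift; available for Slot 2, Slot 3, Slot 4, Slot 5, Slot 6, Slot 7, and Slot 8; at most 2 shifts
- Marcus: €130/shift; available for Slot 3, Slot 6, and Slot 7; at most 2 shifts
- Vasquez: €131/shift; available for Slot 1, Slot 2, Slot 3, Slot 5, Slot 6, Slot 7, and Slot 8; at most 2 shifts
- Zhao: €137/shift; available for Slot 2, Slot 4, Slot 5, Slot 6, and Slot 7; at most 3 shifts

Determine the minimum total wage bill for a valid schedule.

Picking the cheapest available technician for each shift independently would cost €1317, but that ignores the shift limits.
An optimal schedule: Slot 1→Vasquez, Slot 2→Vasquez, Slot 3→Marcus, Slot 4→Santos, Slot 5→Zhao+Okafor, Slot 6→Marcus+Zhao, Slot 7→Zhao, Slot 8→Santos.
Total: 131 + 131 + 130 + 136 + 137 + 138 + 130 + 137 + 137 + 136 = €1343.

€1343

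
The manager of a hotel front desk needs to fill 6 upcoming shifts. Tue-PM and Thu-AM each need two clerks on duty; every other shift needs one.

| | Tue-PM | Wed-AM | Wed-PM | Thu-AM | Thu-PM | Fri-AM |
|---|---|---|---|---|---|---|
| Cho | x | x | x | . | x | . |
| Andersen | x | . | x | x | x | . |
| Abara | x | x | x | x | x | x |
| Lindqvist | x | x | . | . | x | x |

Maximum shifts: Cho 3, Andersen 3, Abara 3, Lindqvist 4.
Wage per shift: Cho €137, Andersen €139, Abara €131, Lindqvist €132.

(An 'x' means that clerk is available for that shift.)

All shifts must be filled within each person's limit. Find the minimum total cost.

€1060

Thu-AM can only be covered by Andersen and Abara, so that assignment is forced.
Picking the cheapest available clerk for each shift independently would cost €1057, but that ignores the shift limits.
An optimal schedule: Tue-PM→Abara+Lindqvist, Wed-AM→Lindqvist, Wed-PM→Abara, Thu-AM→Abara+Andersen, Thu-PM→Lindqvist, Fri-AM→Lindqvist.
Total: 131 + 132 + 132 + 131 + 131 + 139 + 132 + 132 = €1060.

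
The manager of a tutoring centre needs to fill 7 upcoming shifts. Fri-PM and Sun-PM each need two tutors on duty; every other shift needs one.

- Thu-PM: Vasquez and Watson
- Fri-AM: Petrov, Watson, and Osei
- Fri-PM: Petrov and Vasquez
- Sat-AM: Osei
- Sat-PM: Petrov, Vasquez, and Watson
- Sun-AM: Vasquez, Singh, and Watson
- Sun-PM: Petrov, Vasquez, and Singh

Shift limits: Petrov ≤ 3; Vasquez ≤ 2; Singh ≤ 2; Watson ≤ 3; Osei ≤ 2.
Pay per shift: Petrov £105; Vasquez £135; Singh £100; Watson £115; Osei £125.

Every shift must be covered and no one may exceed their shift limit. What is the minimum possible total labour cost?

£1005

Fri-PM can only be covered by Petrov and Vasquez, so that assignment is forced.
Sat-AM can only be covered by Osei, so that assignment is forced.
Picking the cheapest available tutor for each shift independently would cost £995, but that ignores the shift limits.
An optimal schedule: Thu-PM→Watson, Fri-AM→Petrov, Fri-PM→Petrov+Vasquez, Sat-AM→Osei, Sat-PM→Watson, Sun-AM→Singh, Sun-PM→Singh+Petrov.
Total: 115 + 105 + 105 + 135 + 125 + 115 + 100 + 100 + 105 = £1005.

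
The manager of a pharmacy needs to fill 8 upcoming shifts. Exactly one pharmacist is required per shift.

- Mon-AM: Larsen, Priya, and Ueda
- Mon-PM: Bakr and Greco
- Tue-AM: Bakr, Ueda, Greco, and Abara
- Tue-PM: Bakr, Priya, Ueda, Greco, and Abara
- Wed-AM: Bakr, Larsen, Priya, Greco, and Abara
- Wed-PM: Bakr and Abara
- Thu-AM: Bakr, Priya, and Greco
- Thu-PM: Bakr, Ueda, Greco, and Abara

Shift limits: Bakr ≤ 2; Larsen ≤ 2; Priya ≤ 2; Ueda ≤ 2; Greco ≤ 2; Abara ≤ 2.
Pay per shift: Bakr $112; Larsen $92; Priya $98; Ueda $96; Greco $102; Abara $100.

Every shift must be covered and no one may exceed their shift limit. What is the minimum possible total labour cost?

Picking the cheapest available pharmacist for each shift independently would cost $772, but that ignores the shift limits.
An optimal schedule: Mon-AM→Larsen, Mon-PM→Greco, Tue-AM→Ueda, Tue-PM→Priya, Wed-AM→Larsen, Wed-PM→Abara, Thu-AM→Priya, Thu-PM→Ueda.
Total: 92 + 102 + 96 + 98 + 92 + 100 + 98 + 96 = $774.

$774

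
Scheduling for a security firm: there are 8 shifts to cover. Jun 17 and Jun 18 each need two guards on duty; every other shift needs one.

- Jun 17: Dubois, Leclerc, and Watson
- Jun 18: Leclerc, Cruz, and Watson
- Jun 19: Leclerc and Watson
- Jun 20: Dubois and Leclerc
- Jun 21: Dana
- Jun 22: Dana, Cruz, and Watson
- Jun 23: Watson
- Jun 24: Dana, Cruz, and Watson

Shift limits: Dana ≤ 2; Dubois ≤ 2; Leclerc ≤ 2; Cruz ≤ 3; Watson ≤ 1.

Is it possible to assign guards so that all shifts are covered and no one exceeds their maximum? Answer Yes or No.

No

Total capacity is 10 and 10 slots are needed, so capacity alone doesn't rule it out.
Shifts {Jun 17, Jun 18, Jun 19, Jun 23} need 6 worker-slots in total, but the guards available for any of those shifts (Dubois, Leclerc, Cruz, and Watson) can supply at most 5 among them. So no valid schedule exists.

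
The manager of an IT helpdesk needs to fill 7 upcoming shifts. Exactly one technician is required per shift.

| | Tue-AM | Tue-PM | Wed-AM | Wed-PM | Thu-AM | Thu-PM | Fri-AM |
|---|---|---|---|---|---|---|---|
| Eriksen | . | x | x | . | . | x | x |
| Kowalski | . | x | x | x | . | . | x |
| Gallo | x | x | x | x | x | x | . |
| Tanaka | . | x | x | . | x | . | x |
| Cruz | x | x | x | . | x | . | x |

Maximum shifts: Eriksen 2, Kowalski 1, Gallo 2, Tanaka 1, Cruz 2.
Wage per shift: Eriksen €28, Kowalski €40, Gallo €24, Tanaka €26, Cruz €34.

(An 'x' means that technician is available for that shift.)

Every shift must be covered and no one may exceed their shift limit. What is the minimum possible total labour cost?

€198

Picking the cheapest available technician for each shift independently would cost €170, but that ignores the shift limits.
An optimal schedule: Tue-AM→Gallo, Tue-PM→Cruz, Wed-AM→Cruz, Wed-PM→Gallo, Thu-AM→Tanaka, Thu-PM→Eriksen, Fri-AM→Eriksen.
Total: 24 + 34 + 34 + 24 + 26 + 28 + 28 = €198.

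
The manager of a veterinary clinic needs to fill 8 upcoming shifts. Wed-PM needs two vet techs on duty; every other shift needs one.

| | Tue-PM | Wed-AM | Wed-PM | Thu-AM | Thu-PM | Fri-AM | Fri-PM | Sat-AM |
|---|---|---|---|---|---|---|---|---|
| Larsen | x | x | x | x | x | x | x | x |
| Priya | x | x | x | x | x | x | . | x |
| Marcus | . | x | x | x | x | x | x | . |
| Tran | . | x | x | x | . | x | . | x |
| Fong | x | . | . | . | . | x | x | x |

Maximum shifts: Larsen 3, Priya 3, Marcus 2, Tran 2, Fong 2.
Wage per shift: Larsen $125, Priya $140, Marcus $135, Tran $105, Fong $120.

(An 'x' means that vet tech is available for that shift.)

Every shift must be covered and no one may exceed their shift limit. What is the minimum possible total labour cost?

Picking the cheapest available vet tech for each shift independently would cost $1015, but that ignores the shift limits.
An optimal schedule: Tue-PM→Fong, Wed-AM→Tran, Wed-PM→Larsen+Marcus, Thu-AM→Tran, Thu-PM→Larsen, Fri-AM→Marcus, Fri-PM→Fong, Sat-AM→Larsen.
Total: 120 + 105 + 125 + 135 + 105 + 125 + 135 + 120 + 125 = $1095.

$1095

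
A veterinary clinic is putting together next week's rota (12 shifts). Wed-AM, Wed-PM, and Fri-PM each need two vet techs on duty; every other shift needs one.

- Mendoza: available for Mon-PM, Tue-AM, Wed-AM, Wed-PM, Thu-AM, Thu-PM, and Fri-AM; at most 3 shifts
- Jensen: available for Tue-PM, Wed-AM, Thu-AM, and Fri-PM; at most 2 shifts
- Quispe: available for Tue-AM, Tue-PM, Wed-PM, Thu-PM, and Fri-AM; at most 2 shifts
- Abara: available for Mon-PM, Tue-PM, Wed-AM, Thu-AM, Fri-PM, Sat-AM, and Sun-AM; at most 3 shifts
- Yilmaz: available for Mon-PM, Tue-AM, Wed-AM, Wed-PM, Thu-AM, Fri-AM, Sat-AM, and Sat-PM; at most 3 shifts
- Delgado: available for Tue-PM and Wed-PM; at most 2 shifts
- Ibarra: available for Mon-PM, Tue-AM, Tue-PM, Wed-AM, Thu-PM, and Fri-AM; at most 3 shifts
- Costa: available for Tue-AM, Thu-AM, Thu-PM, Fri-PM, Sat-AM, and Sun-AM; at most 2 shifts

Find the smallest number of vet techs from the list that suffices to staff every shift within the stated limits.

6

15 slots to fill and no one can take more than 3, so at least ⌈15/3⌉ = 5 vet techs are needed.
Any 5 vet techs together have capacity at most 3+3+3+3+2 = 14 < 15 slots, so 5 can never suffice.
Mendoza, Jensen, Quispe, Abara, Yilmaz, and Delgado alone can cover everything: Mon-PM→Mendoza, Tue-AM→Mendoza, Tue-PM→Delgado, Wed-AM→Jensen+Yilmaz, Wed-PM→Quispe+Delgado, Thu-AM→Yilmaz, Thu-PM→Mendoza, Fri-AM→Quispe, Fri-PM→Jensen+Abara, Sat-AM→Abara, Sat-PM→Yilmaz, Sun-AM→Abara.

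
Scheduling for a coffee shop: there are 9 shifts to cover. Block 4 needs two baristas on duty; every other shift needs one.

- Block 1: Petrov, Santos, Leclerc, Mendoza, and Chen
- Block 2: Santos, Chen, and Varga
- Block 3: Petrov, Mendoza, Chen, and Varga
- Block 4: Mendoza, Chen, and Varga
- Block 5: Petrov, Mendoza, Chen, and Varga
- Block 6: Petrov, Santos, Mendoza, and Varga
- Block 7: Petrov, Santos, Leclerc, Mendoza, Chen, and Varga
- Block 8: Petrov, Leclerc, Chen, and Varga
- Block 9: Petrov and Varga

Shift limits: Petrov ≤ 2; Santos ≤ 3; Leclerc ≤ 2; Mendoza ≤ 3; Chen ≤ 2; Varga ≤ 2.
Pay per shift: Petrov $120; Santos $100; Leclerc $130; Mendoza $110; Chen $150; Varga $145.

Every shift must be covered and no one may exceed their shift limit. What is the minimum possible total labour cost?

Picking the cheapest available barista for each shift independently would cost $1115, but that ignores the shift limits.
An optimal schedule: Block 1→Santos, Block 2→Santos, Block 3→Mendoza, Block 4→Mendoza+Varga, Block 5→Mendoza, Block 6→Santos, Block 7→Leclerc, Block 8→Petrov, Block 9→Petrov.
Total: 100 + 100 + 110 + 110 + 145 + 110 + 100 + 130 + 120 + 120 = $1145.

$1145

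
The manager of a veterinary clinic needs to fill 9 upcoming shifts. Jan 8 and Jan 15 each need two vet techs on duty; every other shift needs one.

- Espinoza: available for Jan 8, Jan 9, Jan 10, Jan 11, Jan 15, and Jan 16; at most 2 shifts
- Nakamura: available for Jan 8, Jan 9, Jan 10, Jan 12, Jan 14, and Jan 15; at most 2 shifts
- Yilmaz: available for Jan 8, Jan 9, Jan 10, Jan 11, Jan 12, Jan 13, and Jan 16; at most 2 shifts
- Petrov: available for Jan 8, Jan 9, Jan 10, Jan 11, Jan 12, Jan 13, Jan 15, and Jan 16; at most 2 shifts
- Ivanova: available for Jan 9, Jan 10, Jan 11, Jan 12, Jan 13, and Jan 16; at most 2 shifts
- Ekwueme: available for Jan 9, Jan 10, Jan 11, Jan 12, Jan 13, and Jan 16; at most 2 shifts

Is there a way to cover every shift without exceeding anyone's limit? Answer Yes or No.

Yes

Jan 14 can only be covered by Nakamura, so that assignment is forced.
One valid schedule: Jan 8→Yilmaz+Petrov, Jan 9→Ivanova, Jan 10→Ekwueme, Jan 11→Espinoza, Jan 12→Petrov, Jan 13→Yilmaz, Jan 14→Nakamura, Jan 15→Espinoza+Nakamura, Jan 16→Ivanova.
Loads: Espinoza 2/2, Nakamura 2/2, Yilmaz 2/2, Petrov 2/2, Ivanova 2/2, Ekwueme 1/2 — all within limits.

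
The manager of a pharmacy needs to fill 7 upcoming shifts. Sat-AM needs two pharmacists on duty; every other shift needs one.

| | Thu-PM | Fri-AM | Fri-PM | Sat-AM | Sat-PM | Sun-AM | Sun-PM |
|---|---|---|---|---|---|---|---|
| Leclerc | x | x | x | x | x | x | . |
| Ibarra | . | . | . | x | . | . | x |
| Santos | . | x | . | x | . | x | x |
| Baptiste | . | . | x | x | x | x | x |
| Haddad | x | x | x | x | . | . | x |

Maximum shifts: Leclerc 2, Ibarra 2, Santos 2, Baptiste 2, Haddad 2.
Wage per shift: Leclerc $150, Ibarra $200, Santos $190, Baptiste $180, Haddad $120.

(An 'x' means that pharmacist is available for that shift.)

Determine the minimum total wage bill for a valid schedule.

$1280

Picking the cheapest available pharmacist for each shift independently would cost $1050, but that ignores the shift limits.
An optimal schedule: Thu-PM→Haddad, Fri-AM→Haddad, Fri-PM→Leclerc, Sat-AM→Baptiste+Santos, Sat-PM→Leclerc, Sun-AM→Baptiste, Sun-PM→Santos.
Total: 120 + 120 + 150 + 180 + 190 + 150 + 180 + 190 = $1280.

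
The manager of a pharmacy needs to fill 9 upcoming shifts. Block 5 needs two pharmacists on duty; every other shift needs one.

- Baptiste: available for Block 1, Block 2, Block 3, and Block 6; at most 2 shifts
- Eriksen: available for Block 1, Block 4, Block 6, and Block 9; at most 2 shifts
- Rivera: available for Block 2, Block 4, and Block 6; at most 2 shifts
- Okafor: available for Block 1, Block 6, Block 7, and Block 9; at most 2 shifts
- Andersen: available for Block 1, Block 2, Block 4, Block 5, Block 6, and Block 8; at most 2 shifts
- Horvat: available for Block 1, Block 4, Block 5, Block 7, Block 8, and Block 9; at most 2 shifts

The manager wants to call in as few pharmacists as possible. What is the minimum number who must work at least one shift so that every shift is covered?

5

10 slots to fill and no one can take more than 2, so at least ⌈10/2⌉ = 5 pharmacists are needed.
Baptiste, Eriksen, Rivera, Andersen, and Horvat alone can cover everything: Block 1→Eriksen, Block 2→Baptiste, Block 3→Baptiste, Block 4→Rivera, Block 5→Andersen+Horvat, Block 6→Rivera, Block 7→Horvat, Block 8→Andersen, Block 9→Eriksen.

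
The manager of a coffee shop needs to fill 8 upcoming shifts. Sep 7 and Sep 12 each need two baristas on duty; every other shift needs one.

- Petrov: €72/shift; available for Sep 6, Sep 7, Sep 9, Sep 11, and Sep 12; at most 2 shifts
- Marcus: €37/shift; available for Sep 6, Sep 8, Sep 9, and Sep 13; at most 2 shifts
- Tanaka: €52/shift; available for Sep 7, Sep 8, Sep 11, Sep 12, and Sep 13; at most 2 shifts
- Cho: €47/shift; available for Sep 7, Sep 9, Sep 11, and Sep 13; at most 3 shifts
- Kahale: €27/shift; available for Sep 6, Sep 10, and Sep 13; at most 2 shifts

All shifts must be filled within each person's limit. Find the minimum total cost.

Sep 10 can only be covered by Kahale, so that assignment is forced.
Sep 12 can only be covered by Petrov and Tanaka, so that assignment is forced.
Picking the cheapest available barista for each shift independently would cost €425, but that ignores the shift limits.
An optimal schedule: Sep 6→Kahale, Sep 7→Cho+Tanaka, Sep 8→Marcus, Sep 9→Marcus, Sep 10→Kahale, Sep 11→Cho, Sep 12→Tanaka+Petrov, Sep 13→Cho.
Total: 27 + 47 + 52 + 37 + 37 + 27 + 47 + 52 + 72 + 47 = €445.

€445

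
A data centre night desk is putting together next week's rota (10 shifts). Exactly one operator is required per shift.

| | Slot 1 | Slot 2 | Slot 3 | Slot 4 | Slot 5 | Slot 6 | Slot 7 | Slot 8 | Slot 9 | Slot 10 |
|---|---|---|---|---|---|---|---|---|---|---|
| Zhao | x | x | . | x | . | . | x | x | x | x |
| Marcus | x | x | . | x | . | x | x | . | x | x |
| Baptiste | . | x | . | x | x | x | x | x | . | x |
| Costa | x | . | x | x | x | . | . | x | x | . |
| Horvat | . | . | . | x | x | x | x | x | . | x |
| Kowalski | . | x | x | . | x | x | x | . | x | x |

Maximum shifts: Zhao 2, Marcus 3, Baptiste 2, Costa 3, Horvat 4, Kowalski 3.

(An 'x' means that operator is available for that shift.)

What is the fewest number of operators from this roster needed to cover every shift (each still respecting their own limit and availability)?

10 slots to fill and no one can take more than 4, so at least ⌈10/4⌉ = 3 operators are needed.
Marcus, Costa, and Horvat alone can cover everything: Slot 1→Marcus, Slot 2→Marcus, Slot 3→Costa, Slot 4→Horvat, Slot 5→Costa, Slot 6→Marcus, Slot 7→Horvat, Slot 8→Horvat, Slot 9→Costa, Slot 10→Horvat.

3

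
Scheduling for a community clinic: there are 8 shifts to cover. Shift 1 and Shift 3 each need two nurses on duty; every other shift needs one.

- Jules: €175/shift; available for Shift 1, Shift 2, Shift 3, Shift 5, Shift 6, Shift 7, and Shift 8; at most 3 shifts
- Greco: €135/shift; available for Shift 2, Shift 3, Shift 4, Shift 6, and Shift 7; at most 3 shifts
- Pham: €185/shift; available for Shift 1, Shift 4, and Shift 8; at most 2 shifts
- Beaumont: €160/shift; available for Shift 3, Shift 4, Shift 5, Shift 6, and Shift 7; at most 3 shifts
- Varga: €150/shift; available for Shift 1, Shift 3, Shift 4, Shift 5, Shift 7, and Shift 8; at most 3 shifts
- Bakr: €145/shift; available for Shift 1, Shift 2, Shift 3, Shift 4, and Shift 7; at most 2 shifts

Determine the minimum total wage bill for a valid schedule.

Picking the cheapest available nurse for each shift independently would cost €1415, but that ignores the shift limits.
An optimal schedule: Shift 1→Bakr+Varga, Shift 2→Greco, Shift 3→Bakr+Beaumont, Shift 4→Greco, Shift 5→Varga, Shift 6→Greco, Shift 7→Beaumont, Shift 8→Varga.
Total: 145 + 150 + 135 + 145 + 160 + 135 + 150 + 135 + 160 + 150 = €1465.

€1465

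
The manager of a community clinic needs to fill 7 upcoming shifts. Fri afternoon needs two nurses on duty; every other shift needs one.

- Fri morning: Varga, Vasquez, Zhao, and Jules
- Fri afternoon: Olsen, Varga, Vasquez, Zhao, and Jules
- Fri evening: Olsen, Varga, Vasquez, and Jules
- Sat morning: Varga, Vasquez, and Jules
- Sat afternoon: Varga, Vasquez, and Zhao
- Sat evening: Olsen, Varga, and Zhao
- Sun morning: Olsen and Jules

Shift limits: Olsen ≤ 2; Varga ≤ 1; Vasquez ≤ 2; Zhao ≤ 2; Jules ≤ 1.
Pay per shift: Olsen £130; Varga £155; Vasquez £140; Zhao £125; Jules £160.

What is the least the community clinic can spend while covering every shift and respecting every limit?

£1105

Picking the cheapest available nurse for each shift independently would cost £1030, but that ignores the shift limits.
An optimal schedule: Fri morning→Zhao, Fri afternoon→Zhao+Jules, Fri evening→Vasquez, Sat morning→Varga, Sat afternoon→Vasquez, Sat evening→Olsen, Sun morning→Olsen.
Total: 125 + 125 + 160 + 140 + 155 + 140 + 130 + 130 = £1105.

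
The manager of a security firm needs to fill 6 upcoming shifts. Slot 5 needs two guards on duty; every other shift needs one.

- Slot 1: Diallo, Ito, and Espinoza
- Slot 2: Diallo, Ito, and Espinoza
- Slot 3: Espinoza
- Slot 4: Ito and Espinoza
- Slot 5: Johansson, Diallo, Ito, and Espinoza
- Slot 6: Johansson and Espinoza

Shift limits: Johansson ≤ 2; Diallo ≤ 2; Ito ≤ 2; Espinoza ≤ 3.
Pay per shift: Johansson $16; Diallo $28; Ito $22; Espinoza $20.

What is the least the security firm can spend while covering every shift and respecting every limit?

Slot 3 can only be covered by Espinoza, so that assignment is forced.
Picking the cheapest available guard for each shift independently would cost $132, but that ignores the shift limits.
An optimal schedule: Slot 1→Espinoza, Slot 2→Ito, Slot 3→Espinoza, Slot 4→Espinoza, Slot 5→Johansson+Ito, Slot 6→Johansson.
Total: 20 + 22 + 20 + 20 + 16 + 22 + 16 = $136.

$136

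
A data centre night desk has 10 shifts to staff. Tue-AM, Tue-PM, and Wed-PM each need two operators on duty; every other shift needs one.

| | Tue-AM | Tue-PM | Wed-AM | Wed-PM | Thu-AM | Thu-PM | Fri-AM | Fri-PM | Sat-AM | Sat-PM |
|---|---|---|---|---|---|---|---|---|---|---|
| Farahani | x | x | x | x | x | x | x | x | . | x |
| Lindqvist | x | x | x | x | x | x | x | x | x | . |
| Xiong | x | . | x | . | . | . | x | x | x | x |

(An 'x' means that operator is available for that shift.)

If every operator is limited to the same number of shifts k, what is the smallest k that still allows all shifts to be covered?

With 3 operators and 13 worker-slots to fill, someone must work at least ⌈13/3⌉ = 5 shifts, so k ≥ 5.
k = 5 works: Tue-AM→Lindqvist+Xiong, Tue-PM→Farahani+Lindqvist, Wed-AM→Lindqvist, Wed-PM→Farahani+Lindqvist, Thu-AM→Farahani, Thu-PM→Farahani, Fri-AM→Xiong, Fri-PM→Xiong, Sat-AM→Lindqvist, Sat-PM→Farahani.
Loads: Farahani 5, Lindqvist 5, Xiong 3 — all ≤ 5.

5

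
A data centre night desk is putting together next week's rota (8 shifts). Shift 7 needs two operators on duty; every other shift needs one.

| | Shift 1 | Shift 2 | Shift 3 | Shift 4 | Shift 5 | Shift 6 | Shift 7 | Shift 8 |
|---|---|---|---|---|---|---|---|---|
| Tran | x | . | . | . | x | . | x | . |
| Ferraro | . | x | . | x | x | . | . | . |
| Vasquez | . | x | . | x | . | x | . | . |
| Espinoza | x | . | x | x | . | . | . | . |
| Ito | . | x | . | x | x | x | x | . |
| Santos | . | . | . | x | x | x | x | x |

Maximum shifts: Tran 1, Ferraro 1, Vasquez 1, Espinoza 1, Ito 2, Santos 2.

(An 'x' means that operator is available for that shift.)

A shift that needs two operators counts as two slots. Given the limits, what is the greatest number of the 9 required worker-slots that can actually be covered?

Total capacity across all operators is 1+1+1+1+2+2 = 8, and 9 slots are needed, so at most 8 can be filled.
An assignment achieving 8: Shift 1→Tran, Shift 2→Ferraro, Shift 3→Espinoza, Shift 5→Ito, Shift 6→Vasquez, Shift 7→Ito+Santos, Shift 8→Santos.
Loads: Tran 1/1, Ferraro 1/1, Vasquez 1/1, Espinoza 1/1, Ito 2/2, Santos 2/2.

8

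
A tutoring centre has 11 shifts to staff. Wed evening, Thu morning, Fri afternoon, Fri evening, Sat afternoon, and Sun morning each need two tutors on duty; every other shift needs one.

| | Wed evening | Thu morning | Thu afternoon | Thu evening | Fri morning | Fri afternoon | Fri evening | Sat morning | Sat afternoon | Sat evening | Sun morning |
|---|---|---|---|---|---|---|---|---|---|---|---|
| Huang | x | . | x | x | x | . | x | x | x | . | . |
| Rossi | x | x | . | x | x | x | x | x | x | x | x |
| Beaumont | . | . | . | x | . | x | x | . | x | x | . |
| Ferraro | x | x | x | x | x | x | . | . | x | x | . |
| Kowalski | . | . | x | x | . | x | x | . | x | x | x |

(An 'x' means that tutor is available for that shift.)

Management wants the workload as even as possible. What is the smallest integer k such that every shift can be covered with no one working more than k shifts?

With 5 tutors and 17 worker-slots to fill, someone must work at least ⌈17/5⌉ = 4 shifts, so k ≥ 4.
k = 4 works: Wed evening→Huang+Rossi, Thu morning→Rossi+Ferraro, Thu afternoon→Huang, Thu evening→Beaumont, Fri morning→Huang, Fri afternoon→Beaumont+Ferraro, Fri evening→Beaumont+Kowalski, Sat morning→Huang, Sat afternoon→Beaumont+Ferraro, Sat evening→Rossi, Sun morning→Rossi+Kowalski.
Loads: Huang 4, Rossi 4, Beaumont 4, Ferraro 3, Kowalski 2 — all ≤ 4.

4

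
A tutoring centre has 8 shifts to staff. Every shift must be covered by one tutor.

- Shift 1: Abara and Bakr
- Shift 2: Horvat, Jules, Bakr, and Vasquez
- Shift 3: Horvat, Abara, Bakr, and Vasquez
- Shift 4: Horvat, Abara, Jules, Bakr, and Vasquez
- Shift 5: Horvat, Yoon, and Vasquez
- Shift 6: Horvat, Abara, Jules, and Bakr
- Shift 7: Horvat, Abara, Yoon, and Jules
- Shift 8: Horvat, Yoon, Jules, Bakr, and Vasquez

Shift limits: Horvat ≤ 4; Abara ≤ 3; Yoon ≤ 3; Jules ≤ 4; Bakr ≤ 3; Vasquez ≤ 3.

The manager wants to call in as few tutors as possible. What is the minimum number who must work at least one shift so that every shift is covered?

8 slots to fill and no one can take more than 4, so at least ⌈8/4⌉ = 2 tutors are needed.
No set of 2 tutors can cover every shift (each such set leaves at least one shift with no one available or exceeds a cap).
Horvat, Abara, and Yoon alone can cover everything: Shift 1→Abara, Shift 2→Horvat, Shift 3→Horvat, Shift 4→Horvat, Shift 5→Horvat, Shift 6→Abara, Shift 7→Abara, Shift 8→Yoon.

3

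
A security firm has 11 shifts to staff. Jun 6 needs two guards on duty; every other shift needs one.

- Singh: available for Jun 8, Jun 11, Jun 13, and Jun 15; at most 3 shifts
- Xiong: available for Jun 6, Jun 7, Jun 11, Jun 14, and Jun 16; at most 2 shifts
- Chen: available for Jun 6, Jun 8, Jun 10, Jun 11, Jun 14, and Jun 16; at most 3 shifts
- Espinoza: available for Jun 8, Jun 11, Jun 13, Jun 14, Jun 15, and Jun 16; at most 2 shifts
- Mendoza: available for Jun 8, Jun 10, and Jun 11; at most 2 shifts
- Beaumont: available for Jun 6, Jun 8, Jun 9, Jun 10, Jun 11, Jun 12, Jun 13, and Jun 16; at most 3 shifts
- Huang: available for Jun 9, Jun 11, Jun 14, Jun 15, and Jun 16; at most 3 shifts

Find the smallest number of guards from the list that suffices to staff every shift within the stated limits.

5

12 slots to fill and no one can take more than 3, so at least ⌈12/3⌉ = 4 guards are needed.
No set of 4 guards can cover every shift (each such set leaves at least one shift with no one available or exceeds a cap).
Singh, Xiong, Chen, Espinoza, and Beaumont alone can cover everything: Jun 6→Xiong+Chen, Jun 7→Xiong, Jun 8→Singh, Jun 9→Beaumont, Jun 10→Chen, Jun 11→Espinoza, Jun 12→Beaumont, Jun 13→Singh, Jun 14→Chen, Jun 15→Singh, Jun 16→Espinoza.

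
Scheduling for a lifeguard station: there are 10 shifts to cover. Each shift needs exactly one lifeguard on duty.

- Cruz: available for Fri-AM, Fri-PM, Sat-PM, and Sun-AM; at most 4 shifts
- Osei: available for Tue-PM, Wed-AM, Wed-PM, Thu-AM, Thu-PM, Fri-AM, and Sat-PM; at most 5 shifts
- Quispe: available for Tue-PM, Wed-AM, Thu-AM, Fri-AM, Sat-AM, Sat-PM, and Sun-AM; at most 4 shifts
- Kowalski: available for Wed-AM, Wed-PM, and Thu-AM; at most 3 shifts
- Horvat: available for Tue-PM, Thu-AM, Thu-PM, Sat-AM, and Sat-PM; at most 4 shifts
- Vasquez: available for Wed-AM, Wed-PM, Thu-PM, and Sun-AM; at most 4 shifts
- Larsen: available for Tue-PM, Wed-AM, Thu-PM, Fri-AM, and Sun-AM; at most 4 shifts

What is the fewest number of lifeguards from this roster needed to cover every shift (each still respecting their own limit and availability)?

10 slots to fill and no one can take more than 5, so at least ⌈10/5⌉ = 2 lifeguards are needed.
Any 2 lifeguards together have capacity at most 5+4 = 9 < 10 slots, so 2 can never suffice.
Cruz, Osei, and Quispe alone can cover everything: Tue-PM→Osei, Wed-AM→Osei, Wed-PM→Osei, Thu-AM→Osei, Thu-PM→Osei, Fri-AM→Cruz, Fri-PM→Cruz, Sat-AM→Quispe, Sat-PM→Cruz, Sun-AM→Cruz.

3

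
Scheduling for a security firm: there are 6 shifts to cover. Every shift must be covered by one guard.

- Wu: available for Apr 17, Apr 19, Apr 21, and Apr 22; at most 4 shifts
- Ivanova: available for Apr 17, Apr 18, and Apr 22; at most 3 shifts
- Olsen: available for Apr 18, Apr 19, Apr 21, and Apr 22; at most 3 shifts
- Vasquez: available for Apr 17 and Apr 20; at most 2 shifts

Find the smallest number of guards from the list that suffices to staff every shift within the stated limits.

3

6 slots to fill and no one can take more than 4, so at least ⌈6/4⌉ = 2 guards are needed.
No set of 2 guards can cover every shift (each such set leaves at least one shift with no one available or exceeds a cap).
Wu, Ivanova, and Vasquez alone can cover everything: Apr 17→Wu, Apr 18→Ivanova, Apr 19→Wu, Apr 20→Vasquez, Apr 21→Wu, Apr 22→Wu.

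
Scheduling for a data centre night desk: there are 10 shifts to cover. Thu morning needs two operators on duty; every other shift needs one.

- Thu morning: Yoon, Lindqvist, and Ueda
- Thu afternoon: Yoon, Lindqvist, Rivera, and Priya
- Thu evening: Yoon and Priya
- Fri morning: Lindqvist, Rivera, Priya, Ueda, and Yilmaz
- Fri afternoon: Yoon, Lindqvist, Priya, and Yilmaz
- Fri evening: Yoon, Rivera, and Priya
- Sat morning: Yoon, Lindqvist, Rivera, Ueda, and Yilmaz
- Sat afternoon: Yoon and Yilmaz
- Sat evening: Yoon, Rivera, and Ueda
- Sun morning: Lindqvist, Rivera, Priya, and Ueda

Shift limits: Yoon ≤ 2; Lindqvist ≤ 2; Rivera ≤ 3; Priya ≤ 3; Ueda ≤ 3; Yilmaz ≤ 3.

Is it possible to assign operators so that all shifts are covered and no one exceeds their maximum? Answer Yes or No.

Yes

One valid schedule: Thu morning→Lindqvist+Ueda, Thu afternoon→Lindqvist, Thu evening→Yoon, Fri morning→Priya, Fri afternoon→Priya, Fri evening→Rivera, Sat morning→Ueda, Sat afternoon→Yoon, Sat evening→Rivera, Sun morning→Rivera.
Loads: Yoon 2/2, Lindqvist 2/2, Rivera 3/3, Priya 2/3, Ueda 2/3, Yilmaz 0/3 — all within limits.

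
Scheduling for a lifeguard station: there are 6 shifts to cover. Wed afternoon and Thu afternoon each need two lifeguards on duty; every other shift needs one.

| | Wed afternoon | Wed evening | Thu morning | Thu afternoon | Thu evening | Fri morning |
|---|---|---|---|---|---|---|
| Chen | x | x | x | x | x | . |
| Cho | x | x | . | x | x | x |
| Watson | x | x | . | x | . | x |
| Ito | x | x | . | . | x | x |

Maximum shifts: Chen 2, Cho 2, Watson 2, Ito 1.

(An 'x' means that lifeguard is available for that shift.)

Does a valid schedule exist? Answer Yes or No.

No

Total capacity is 2+2+2+1 = 7 but 8 worker-slots are needed — infeasible.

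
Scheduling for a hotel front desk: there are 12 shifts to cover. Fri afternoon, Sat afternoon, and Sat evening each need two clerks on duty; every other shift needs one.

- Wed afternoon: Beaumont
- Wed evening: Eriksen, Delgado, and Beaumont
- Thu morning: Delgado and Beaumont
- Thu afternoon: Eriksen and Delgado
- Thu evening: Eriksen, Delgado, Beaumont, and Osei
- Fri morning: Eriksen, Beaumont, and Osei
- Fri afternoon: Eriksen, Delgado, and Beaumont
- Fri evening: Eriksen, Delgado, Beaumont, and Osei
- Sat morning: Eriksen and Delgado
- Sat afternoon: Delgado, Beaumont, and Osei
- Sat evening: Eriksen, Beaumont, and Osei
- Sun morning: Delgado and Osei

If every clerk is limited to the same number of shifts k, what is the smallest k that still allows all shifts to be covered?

With 4 clerks and 15 worker-slots to fill, someone must work at least ⌈15/4⌉ = 4 shifts, so k ≥ 4.
k = 4 works: Wed afternoon→Beaumont, Wed evening→Eriksen, Thu morning→Delgado, Thu afternoon→Eriksen, Thu evening→Osei, Fri morning→Eriksen, Fri afternoon→Delgado+Beaumont, Fri evening→Osei, Sat morning→Eriksen, Sat afternoon→Delgado+Beaumont, Sat evening→Beaumont+Osei, Sun morning→Delgado.
Loads: Eriksen 4, Delgado 4, Beaumont 4, Osei 3 — all ≤ 4.

4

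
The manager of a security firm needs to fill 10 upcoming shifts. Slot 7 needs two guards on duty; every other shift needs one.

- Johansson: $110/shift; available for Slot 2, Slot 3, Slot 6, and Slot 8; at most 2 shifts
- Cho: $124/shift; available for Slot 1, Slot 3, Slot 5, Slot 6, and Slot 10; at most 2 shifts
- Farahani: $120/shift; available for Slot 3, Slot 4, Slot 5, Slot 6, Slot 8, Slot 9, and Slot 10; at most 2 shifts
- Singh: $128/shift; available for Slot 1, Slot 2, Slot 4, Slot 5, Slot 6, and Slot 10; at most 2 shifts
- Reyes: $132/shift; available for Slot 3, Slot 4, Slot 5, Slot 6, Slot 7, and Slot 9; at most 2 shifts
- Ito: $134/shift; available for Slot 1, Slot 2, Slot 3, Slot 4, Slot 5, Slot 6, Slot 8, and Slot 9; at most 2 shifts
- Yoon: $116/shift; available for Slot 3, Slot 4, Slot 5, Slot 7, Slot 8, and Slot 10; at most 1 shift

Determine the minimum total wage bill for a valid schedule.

$1344

Slot 7 can only be covered by Reyes and Yoon, so that assignment is forced.
Picking the cheapest available guard for each shift independently would cost $1280, but that ignores the shift limits.
An optimal schedule: Slot 1→Cho, Slot 2→Johansson, Slot 3→Reyes, Slot 4→Farahani, Slot 5→Singh, Slot 6→Singh, Slot 7→Reyes+Yoon, Slot 8→Johansson, Slot 9→Farahani, Slot 10→Cho.
Total: 124 + 110 + 132 + 120 + 128 + 128 + 132 + 116 + 110 + 120 + 124 = $1344.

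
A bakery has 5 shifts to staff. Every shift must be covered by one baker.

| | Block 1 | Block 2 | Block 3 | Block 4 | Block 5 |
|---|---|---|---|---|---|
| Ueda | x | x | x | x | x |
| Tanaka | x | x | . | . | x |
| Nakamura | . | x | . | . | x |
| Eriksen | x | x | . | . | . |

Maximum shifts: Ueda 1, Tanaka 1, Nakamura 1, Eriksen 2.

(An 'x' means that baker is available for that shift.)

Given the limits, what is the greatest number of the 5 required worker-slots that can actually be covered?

Total capacity across all bakers is 1+1+1+2 = 5, and 5 slots are needed, so at most 5 can be filled.
Shifts {Block 3, Block 4} need 2 slots but only Ueda are available for them, supplying at most 1 — so at least 1 slot must go unfilled.
An assignment achieving 4: Block 1→Tanaka, Block 2→Eriksen, Block 3→Ueda, Block 5→Nakamura.
Loads: Ueda 1/1, Tanaka 1/1, Nakamura 1/1, Eriksen 1/2.

4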